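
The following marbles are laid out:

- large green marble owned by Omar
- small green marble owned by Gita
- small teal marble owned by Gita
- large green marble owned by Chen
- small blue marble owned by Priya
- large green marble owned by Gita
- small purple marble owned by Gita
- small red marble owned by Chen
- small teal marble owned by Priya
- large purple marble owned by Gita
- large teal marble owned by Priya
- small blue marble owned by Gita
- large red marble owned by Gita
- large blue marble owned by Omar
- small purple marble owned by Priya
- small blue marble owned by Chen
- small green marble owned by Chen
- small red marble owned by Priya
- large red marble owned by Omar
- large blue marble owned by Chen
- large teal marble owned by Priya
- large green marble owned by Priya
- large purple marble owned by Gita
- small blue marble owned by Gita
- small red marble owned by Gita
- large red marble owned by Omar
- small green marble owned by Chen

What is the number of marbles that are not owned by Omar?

Total marbles: 27; with the excluded value: 4; remaining 27 − 4 = 23.

23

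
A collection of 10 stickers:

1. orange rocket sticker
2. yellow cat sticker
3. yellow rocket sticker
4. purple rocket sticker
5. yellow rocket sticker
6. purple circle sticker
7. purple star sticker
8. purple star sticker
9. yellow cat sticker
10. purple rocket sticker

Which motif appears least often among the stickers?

circle

Counts by motif: rocket 5, star 2, cat 2, circle 1.
The minimum is 1, held uniquely by circle.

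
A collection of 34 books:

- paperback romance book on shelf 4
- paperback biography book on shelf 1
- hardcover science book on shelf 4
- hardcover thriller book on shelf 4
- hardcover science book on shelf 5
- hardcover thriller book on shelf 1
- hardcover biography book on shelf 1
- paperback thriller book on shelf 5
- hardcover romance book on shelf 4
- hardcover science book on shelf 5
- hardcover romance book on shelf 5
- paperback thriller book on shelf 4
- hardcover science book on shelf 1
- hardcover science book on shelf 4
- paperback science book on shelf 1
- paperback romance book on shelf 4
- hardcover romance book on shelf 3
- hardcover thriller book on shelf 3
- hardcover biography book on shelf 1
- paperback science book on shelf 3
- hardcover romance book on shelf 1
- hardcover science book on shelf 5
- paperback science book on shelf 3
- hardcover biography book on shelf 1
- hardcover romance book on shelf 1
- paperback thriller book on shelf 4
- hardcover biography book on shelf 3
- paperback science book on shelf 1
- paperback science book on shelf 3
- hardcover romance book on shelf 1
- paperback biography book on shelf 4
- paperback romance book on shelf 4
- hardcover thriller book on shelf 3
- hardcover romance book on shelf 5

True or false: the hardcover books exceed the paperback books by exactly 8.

|hardcover books| = 21.
|paperback books| = 13.
The claim requires 21 − 13 (= 8) to equal 8, which holds.

True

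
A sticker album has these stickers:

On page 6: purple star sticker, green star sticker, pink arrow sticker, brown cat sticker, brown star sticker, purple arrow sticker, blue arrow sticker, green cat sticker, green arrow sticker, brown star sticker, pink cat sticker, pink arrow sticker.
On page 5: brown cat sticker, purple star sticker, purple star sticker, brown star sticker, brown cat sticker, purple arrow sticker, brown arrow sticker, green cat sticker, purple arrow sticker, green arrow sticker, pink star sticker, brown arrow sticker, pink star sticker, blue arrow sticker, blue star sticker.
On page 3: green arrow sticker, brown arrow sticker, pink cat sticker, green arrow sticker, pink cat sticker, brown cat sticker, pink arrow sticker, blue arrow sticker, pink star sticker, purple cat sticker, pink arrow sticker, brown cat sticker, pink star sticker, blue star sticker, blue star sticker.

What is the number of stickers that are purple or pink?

18

pink: 11; purple: 7; together 11 + 7 = 18.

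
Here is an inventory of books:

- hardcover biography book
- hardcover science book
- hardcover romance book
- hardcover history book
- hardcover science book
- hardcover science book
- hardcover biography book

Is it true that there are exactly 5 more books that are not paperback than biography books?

True

books that are not paperback: 7.
biography books: 2.
The claim requires 7 − 2 (= 5) to equal 5, which holds.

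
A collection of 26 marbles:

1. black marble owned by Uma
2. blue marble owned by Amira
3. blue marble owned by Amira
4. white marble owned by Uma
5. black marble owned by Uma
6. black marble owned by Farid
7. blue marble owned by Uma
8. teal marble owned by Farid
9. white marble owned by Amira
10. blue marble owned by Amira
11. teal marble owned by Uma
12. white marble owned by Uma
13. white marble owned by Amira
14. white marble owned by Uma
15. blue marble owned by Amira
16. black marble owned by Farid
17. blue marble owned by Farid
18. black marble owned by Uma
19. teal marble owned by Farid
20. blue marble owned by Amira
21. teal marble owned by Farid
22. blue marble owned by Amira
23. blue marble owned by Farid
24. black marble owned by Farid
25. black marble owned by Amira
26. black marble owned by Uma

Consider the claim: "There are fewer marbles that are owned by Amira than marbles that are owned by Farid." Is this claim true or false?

Count of marbles owned by Amira: 9.
Count of marbles owned by Farid: 8.
The claim requires 9 < 8, which does not hold.

False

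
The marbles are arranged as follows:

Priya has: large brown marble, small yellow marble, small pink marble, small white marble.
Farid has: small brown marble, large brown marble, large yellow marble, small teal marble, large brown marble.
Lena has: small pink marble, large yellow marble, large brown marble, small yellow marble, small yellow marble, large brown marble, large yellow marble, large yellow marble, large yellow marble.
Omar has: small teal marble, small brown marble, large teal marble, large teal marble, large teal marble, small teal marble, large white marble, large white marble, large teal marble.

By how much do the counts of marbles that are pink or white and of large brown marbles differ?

marbles that are pink or white: 5. large brown marbles: 5.
|5 − 5| = 5 − 5 = 0.

0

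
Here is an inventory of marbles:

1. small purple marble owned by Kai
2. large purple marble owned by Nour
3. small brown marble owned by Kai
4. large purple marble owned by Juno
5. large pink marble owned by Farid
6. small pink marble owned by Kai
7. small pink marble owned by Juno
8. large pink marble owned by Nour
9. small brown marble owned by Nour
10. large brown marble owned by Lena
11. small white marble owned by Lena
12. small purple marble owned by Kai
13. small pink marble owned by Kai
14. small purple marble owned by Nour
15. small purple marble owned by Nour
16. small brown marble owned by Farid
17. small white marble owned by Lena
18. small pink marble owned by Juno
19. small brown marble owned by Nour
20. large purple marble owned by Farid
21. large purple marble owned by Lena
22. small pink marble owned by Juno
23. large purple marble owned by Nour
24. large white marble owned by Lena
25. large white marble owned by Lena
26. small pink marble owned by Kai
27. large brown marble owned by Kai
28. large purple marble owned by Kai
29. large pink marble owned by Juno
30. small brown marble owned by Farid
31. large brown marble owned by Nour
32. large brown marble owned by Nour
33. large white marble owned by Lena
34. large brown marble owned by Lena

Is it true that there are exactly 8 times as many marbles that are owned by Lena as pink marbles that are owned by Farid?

|marbles owned by Lena| = 8.
|pink marbles owned by Farid| = 1.
The claim requires 8 = 8 × 1 = 8, which holds.

True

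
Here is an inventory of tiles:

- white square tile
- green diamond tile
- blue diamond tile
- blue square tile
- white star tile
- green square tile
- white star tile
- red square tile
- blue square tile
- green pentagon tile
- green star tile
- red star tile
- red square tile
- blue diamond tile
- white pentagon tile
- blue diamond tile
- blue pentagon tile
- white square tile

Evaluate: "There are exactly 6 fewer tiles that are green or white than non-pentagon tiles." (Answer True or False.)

True

There are 9 tiles that are green or white.
There are 15 non-pentagon tiles.
The claim requires 15 − 9 (= 6) to equal 6, which holds.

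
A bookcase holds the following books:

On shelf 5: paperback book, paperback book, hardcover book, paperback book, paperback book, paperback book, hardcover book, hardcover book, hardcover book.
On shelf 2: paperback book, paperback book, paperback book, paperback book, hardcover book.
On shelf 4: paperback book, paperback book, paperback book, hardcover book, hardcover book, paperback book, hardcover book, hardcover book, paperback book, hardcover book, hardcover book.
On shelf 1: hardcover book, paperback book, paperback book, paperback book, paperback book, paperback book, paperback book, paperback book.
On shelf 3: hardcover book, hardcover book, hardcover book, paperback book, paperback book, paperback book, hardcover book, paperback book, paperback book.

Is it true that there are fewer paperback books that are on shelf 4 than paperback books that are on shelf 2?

paperback books on shelf 4: 5.
paperback books on shelf 2: 4.
The claim requires 5 < 4, which does not hold.

False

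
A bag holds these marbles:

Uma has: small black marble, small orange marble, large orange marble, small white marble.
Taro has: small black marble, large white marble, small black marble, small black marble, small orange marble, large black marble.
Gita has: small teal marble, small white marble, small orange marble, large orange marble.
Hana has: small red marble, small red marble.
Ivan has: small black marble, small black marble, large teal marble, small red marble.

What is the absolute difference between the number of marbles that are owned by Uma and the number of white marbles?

marbles owned by Uma: 4. white marbles: 3.
|4 − 3| = 4 − 3 = 1.

1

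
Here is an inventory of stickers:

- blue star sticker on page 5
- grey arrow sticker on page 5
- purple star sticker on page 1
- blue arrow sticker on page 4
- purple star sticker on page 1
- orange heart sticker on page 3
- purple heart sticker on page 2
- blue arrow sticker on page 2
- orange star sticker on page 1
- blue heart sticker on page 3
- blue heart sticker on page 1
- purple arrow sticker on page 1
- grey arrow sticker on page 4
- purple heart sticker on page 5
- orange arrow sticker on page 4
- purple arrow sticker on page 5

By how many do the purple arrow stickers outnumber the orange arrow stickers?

purple arrow stickers: 2.
orange arrow stickers: 1.
2 − 1 = 1.

1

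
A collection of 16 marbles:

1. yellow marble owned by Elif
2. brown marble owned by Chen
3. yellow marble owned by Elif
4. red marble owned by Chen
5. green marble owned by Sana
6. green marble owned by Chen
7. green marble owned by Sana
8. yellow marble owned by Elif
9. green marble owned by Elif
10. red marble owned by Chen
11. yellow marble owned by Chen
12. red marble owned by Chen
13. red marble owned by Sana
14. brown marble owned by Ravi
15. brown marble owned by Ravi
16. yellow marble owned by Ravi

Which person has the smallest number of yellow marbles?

Sana

Counts by owner (restricted to yellow marbles): Elif→3, Chen→1, Ravi→1, Sana→0.
The minimum is 0, held uniquely by Sana.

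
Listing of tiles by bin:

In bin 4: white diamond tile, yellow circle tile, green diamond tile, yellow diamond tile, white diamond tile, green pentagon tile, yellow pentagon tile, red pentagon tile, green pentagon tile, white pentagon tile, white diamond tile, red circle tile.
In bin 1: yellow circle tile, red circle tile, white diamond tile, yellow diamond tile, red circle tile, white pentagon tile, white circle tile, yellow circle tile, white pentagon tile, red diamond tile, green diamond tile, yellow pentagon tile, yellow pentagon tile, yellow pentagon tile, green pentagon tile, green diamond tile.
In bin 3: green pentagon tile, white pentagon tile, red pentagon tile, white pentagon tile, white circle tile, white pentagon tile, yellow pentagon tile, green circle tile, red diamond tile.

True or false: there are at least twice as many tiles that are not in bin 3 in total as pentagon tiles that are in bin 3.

True

There are 28 tiles that are not in bin 3.
There are 6 pentagon tiles in bin 3.
The claim requires 28 ≥ 2 × 6 = 12, which holds.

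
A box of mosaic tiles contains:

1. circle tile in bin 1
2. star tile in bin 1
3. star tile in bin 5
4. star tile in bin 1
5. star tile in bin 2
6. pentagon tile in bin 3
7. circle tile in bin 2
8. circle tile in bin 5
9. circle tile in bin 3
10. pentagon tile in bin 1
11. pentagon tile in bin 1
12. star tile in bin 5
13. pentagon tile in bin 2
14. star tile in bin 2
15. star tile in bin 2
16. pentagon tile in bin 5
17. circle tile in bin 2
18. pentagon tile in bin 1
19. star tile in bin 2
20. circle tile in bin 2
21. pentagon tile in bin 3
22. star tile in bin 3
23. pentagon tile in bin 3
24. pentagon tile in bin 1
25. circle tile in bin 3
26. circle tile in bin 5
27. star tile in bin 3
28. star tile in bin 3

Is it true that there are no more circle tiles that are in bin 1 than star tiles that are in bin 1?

There is 1 circle tile in bin 1.
There are 2 star tiles in bin 1.
The claim requires 1 ≤ 2, which holds.

True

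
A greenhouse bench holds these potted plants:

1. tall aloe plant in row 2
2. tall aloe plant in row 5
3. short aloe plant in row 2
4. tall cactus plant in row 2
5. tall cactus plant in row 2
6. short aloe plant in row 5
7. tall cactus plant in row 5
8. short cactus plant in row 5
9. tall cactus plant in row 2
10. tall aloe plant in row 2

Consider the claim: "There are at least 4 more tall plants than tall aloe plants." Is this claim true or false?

tall plants: 7.
tall aloe plants: 3.
The claim requires 7 − 3 = 4 ≥ 4, which holds.

True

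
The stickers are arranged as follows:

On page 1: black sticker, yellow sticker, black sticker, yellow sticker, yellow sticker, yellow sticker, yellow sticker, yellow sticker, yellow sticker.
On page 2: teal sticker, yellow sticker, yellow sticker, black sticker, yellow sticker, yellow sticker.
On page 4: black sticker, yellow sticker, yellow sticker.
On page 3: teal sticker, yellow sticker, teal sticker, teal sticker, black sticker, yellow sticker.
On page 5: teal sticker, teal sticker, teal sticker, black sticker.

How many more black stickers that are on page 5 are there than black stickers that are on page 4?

0

black stickers on page 5: 1.
black stickers on page 4: 1.
1 − 1 = 0.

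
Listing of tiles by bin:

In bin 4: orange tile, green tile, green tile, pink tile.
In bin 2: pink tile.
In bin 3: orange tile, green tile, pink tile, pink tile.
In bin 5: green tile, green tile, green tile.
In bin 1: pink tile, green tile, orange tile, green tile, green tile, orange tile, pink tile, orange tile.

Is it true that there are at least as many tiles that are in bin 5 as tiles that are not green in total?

There are 3 tiles in bin 5.
There are 11 tiles that are not green.
The claim requires 3 ≥ 11, which does not hold.

False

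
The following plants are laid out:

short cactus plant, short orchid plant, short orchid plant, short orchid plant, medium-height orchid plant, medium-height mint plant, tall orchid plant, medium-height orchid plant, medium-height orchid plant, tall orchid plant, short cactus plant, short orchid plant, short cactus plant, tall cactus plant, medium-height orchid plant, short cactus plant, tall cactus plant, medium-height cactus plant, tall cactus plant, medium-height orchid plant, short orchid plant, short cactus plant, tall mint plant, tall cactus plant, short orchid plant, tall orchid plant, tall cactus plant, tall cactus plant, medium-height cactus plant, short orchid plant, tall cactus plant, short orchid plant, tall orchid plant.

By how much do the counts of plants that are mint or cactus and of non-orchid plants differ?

0

plants that are mint or cactus: 16. non-orchid plants: 16.
|16 − 16| = 16 − 16 = 0.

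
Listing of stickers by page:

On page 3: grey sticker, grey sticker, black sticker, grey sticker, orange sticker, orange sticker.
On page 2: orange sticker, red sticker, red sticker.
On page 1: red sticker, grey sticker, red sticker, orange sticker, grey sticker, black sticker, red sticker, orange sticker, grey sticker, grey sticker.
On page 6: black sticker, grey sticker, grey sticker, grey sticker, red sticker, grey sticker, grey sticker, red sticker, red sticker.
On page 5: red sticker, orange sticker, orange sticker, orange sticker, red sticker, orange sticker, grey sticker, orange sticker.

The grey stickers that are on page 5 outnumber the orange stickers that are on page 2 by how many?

0

grey stickers on page 5: 1.
orange stickers on page 2: 1.
1 − 1 = 0.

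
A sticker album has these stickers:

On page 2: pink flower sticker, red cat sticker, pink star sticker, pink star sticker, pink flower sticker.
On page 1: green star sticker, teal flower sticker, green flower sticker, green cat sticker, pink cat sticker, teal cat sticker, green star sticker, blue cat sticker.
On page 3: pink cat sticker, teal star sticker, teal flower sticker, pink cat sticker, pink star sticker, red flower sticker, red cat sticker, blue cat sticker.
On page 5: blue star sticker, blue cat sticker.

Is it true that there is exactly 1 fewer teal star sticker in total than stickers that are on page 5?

teal star stickers: 1.
stickers on page 5: 2.
The claim requires 2 − 1 (= 1) to equal 1, which holds.

True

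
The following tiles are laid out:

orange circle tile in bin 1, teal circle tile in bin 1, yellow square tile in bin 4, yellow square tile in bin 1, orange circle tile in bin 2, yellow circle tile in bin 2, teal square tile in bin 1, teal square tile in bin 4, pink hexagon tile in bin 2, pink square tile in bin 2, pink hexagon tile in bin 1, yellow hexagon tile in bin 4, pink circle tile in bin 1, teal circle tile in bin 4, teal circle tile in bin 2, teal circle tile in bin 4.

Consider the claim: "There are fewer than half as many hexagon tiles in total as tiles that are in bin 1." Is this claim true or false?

|hexagon tiles| = 3.
|tiles in bin 1| = 6.
The claim requires 2 × 3 = 6 < 6, which does not hold.

False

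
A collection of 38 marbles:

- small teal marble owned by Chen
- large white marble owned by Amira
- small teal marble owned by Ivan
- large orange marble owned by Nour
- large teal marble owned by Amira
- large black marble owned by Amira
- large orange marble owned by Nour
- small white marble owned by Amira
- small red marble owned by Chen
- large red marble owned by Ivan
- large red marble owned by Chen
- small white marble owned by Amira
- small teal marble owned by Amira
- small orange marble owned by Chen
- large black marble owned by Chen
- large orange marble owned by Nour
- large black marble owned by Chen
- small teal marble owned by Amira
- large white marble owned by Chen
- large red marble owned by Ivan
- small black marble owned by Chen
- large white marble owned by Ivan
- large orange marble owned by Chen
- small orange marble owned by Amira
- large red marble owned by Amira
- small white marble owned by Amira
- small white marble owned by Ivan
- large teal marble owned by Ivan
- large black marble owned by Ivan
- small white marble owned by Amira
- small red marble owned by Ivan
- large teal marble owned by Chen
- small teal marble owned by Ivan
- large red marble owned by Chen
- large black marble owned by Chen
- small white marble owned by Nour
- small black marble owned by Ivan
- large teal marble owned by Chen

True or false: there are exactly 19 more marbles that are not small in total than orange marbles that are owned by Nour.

False

There are 21 marbles that are not small.
Count of orange marbles owned by Nour: 3.
The claim requires 21 − 3 (= 18) to equal 19, which does not hold.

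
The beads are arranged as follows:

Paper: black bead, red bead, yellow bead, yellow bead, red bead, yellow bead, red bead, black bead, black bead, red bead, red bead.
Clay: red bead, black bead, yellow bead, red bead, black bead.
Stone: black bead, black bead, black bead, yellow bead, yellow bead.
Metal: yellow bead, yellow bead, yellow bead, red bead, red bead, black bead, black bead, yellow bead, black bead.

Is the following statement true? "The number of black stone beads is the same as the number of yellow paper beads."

|black stone beads| = 3.
|yellow paper beads| = 3.
The claim requires 3 = 3, which holds.

True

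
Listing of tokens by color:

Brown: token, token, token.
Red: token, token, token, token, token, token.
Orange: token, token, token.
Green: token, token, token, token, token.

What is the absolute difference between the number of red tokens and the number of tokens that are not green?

6

red tokens: 6. tokens that are not green: 12.
|6 − 12| = 12 − 6 = 6.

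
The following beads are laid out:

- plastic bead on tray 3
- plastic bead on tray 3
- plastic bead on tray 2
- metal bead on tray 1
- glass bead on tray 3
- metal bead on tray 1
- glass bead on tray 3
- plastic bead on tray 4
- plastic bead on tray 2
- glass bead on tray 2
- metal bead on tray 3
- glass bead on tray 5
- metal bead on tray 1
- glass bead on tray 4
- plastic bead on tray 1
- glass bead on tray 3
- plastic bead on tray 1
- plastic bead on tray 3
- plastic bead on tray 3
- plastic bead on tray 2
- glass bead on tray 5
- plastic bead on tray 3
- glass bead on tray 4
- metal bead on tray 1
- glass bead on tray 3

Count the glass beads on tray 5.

2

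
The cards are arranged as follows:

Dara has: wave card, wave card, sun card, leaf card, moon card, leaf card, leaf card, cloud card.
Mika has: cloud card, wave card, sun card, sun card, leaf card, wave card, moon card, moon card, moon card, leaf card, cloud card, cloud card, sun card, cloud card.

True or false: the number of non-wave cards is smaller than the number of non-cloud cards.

non-wave cards: 18.
non-cloud cards: 17.
The claim requires 18 < 17, which does not hold.

False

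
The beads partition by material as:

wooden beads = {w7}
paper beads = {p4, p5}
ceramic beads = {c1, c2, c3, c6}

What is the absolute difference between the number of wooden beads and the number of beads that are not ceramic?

wooden beads: 1. beads that are not ceramic: 3.
|1 − 3| = 3 − 1 = 2.

2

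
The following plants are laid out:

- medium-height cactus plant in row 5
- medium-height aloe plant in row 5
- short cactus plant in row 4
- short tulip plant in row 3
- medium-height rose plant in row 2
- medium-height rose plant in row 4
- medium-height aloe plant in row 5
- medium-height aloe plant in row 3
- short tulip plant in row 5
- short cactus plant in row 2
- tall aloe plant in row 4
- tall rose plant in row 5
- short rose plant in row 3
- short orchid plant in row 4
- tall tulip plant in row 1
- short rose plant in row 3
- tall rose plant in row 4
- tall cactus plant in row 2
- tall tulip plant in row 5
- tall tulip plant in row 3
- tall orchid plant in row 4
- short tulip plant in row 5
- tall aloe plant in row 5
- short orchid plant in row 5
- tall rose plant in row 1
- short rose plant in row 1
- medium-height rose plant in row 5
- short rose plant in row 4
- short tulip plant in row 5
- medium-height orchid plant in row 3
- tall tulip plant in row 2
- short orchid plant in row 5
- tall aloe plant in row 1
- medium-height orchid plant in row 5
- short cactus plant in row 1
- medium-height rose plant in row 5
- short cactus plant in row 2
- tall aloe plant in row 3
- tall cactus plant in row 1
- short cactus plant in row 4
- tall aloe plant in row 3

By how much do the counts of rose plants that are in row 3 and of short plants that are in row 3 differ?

1

rose plants in row 3: 2. short plants in row 3: 3.
|2 − 3| = 3 − 2 = 1.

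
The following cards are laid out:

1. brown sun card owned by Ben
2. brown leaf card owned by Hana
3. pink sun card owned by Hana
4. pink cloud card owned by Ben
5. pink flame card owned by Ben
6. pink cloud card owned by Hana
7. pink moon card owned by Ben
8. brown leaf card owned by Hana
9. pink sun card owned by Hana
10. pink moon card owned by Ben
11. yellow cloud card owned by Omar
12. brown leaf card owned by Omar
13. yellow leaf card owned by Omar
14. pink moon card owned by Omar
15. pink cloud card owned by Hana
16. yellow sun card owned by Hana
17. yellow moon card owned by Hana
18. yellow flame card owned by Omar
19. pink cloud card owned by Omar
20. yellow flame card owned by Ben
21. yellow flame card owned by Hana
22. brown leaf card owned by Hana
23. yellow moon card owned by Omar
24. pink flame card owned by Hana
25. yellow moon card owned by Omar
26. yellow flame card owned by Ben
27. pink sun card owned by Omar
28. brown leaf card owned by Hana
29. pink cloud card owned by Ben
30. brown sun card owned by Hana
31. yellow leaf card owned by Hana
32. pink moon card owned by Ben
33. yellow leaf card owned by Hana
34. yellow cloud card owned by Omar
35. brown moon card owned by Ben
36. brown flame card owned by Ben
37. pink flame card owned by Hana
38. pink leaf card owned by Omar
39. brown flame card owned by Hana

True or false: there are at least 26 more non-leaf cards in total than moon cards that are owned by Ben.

True

There are 30 non-leaf cards.
Count of moon cards owned by Ben: 4.
The claim requires 30 − 4 = 26 ≥ 26, which holds.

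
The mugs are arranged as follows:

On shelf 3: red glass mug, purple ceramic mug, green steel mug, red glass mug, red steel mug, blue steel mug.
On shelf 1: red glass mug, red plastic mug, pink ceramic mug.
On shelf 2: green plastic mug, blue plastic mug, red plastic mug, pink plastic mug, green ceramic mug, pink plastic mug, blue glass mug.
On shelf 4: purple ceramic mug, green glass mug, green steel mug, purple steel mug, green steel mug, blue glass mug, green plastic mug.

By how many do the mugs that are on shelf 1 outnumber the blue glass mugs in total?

1

mugs on shelf 1: 3.
blue glass mugs: 2.
3 − 2 = 1.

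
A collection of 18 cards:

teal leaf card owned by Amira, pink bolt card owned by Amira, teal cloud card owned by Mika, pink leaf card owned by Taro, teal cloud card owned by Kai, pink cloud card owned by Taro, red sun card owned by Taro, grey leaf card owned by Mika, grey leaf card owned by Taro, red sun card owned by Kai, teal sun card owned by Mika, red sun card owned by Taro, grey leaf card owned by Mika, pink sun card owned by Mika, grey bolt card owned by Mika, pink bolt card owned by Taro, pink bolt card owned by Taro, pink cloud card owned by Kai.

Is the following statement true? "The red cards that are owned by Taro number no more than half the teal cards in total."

|red cards owned by Taro| = 2.
|teal cards| = 4.
The claim requires 2 × 2 = 4 ≤ 4, which holds.

True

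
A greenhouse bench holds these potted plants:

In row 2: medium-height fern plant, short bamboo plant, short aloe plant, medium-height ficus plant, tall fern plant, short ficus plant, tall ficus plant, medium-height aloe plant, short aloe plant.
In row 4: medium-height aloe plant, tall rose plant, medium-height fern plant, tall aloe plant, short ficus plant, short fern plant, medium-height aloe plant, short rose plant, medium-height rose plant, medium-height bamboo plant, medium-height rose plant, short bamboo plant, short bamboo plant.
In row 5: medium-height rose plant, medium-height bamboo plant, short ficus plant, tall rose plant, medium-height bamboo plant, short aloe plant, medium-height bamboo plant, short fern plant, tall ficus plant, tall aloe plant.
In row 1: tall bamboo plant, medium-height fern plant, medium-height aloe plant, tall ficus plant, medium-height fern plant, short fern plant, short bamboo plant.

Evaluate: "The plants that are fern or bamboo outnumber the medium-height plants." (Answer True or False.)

There are 17 plants that are fern or bamboo.
There are 16 medium-height plants.
The claim requires 17 > 16, which holds.

True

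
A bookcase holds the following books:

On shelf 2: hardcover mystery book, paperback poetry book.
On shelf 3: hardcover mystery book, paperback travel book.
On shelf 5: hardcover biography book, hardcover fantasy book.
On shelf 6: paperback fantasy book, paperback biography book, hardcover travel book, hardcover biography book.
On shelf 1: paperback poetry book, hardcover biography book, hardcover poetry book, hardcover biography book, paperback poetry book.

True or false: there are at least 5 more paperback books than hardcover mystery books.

False

paperback books: 6.
hardcover mystery books: 2.
The claim requires 6 − 2 = 4 ≥ 5, which does not hold.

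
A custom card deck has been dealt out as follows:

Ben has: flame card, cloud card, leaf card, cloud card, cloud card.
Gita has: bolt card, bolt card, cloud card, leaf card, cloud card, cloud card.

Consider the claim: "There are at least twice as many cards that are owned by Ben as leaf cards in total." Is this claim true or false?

True

cards owned by Ben: 5.
leaf cards: 2.
The claim requires 5 ≥ 2 × 2 = 4, which holds.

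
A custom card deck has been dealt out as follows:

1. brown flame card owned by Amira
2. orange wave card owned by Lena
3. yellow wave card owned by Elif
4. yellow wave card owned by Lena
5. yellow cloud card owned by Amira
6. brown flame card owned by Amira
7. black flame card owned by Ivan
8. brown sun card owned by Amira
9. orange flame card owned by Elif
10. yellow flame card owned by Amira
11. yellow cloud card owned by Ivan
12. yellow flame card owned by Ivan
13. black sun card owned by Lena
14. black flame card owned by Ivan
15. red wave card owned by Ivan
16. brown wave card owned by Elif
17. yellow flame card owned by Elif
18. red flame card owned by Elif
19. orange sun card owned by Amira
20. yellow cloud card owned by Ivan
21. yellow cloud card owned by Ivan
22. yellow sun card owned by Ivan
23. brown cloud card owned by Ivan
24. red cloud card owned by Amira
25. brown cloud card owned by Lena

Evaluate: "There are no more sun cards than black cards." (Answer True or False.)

|sun cards| = 4.
|black cards| = 3.
The claim requires 4 ≤ 3, which does not hold.

False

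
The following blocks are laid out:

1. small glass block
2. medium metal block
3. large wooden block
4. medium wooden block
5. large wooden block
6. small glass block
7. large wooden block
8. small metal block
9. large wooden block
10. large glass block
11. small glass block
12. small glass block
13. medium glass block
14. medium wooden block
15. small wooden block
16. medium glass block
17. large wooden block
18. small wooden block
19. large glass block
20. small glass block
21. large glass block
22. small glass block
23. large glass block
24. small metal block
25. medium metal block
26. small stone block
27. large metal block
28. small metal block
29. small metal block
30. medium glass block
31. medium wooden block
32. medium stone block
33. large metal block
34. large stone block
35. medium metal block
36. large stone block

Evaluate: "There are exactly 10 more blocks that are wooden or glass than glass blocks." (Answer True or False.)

There are 23 blocks that are wooden or glass.
There are 13 glass blocks.
The claim requires 23 − 13 (= 10) to equal 10, which holds.

True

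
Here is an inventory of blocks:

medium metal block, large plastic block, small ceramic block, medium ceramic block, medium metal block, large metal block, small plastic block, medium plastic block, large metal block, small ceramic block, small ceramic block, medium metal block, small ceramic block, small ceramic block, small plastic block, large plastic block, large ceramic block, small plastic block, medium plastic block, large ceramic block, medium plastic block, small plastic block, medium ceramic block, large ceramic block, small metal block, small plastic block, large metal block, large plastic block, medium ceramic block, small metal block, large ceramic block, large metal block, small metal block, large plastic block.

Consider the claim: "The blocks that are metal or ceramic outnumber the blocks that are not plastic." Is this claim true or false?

blocks that are metal or ceramic: 22.
blocks that are not plastic: 22.
The claim requires 22 > 22, which does not hold.

False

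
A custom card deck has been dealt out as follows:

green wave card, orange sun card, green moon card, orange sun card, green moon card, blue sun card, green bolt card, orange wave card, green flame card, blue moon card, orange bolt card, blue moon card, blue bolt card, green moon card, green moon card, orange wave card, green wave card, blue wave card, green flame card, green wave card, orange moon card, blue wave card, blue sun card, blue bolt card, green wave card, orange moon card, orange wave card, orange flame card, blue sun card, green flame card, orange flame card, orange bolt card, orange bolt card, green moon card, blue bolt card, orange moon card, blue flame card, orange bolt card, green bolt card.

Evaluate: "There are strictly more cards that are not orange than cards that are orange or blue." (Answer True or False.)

|cards that are not orange| = 25.
|cards that are orange or blue| = 25.
The claim requires 25 > 25, which does not hold.

False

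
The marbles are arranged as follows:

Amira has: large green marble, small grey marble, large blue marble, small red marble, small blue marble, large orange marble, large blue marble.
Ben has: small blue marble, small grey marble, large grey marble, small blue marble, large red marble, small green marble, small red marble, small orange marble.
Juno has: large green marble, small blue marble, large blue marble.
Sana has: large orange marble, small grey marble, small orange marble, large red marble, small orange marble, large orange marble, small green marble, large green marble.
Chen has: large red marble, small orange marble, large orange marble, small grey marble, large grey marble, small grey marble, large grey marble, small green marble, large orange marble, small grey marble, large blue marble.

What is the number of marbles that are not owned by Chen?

26

Total marbles: 37; with the excluded value: 11; remaining 37 − 11 = 26.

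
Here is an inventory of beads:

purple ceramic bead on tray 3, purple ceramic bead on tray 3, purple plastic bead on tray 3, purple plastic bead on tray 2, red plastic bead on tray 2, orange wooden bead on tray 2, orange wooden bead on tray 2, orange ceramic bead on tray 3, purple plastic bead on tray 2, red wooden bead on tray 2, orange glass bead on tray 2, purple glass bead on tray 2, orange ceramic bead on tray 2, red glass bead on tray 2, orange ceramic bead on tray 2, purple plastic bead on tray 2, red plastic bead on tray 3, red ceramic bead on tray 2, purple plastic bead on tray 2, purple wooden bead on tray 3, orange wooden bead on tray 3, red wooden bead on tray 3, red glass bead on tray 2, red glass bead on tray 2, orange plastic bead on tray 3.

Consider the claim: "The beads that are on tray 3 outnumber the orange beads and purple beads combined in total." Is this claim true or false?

False

beads on tray 3: 9.
orange beads: 8; purple beads: 9; combined: 8 + 9 = 17.
The claim requires 9 > 17, which does not hold.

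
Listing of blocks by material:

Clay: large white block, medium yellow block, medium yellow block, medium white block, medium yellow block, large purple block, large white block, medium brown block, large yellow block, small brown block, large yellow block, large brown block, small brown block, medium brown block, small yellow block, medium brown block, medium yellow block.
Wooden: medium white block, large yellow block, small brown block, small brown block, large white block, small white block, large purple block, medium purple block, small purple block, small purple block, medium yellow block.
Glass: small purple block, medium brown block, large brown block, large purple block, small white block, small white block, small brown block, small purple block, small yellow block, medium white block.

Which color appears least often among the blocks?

Counts by color: brown 11, yellow 10, white 9, purple 8.
The minimum is 8, held uniquely by purple.

purple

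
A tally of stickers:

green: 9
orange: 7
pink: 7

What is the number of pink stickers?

7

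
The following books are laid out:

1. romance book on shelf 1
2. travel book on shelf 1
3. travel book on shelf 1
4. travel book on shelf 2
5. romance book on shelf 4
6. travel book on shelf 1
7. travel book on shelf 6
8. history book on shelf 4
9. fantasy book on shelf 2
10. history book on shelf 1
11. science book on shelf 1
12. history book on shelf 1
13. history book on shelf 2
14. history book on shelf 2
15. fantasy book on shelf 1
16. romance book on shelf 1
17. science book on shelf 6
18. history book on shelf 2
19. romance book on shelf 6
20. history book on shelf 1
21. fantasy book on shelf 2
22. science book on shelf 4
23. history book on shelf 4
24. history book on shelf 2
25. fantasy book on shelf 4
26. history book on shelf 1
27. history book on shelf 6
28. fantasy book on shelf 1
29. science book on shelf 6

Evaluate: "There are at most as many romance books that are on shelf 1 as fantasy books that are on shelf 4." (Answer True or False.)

False

There are 2 romance books on shelf 1.
There is 1 fantasy book on shelf 4.
The claim requires 2 ≤ 1, which does not hold.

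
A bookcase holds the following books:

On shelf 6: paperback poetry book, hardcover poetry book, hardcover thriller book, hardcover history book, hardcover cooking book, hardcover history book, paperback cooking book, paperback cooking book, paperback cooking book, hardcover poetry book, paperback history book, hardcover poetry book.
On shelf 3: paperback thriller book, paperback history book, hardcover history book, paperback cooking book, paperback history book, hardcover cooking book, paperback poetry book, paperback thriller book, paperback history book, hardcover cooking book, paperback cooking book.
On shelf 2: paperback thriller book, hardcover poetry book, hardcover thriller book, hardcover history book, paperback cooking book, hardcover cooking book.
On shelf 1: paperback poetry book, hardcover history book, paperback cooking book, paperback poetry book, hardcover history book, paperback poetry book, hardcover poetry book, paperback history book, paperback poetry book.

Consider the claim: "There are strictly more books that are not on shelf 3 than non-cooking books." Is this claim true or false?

books that are not on shelf 3: 27.
non-cooking books: 27.
The claim requires 27 > 27, which does not hold.

False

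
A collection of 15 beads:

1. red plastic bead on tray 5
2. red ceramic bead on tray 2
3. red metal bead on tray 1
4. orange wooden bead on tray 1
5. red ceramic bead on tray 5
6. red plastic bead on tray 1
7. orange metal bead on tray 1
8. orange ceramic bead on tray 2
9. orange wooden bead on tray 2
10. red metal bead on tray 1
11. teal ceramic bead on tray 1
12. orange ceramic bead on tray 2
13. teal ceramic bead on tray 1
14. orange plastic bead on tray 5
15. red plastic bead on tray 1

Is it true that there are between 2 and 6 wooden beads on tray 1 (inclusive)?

False

wooden beads on tray 1: 1.
The claim requires 2 ≤ 1 ≤ 6, which does not hold.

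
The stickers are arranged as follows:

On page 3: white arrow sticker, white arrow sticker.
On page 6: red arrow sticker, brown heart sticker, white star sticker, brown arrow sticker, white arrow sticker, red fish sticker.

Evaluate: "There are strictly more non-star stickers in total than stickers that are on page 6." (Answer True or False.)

True

|non-star stickers| = 7.
|stickers on page 6| = 6.
The claim requires 7 > 6, which holds.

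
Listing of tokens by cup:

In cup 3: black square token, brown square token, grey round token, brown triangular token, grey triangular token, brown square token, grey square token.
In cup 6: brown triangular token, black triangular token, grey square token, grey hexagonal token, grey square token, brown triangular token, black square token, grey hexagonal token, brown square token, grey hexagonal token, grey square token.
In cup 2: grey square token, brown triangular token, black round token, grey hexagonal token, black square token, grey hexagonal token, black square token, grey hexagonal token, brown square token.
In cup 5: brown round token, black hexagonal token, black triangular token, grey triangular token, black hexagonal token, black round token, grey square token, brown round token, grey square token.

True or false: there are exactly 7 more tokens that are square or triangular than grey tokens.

True

tokens that are square or triangular: 23.
grey tokens: 16.
The claim requires 23 − 16 (= 7) to equal 7, which holds.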